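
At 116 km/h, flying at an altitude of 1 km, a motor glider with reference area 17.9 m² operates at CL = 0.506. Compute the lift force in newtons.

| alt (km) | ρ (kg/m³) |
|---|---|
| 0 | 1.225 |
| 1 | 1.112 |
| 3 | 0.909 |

L = 5230 N

At 1 km, from the table: ρ = 1.112 kg/m³.
Convert speed: v = 116 km/h ÷ 3.6 = 32.22 m/s.
Dynamic pressure q = ½ρv² = ½ × 1.112 × 32.22² = 577.3 Pa.
L = q·S·CL = 577.3 × 17.9 × 0.506 = 5230 N ≈ 5.23 kN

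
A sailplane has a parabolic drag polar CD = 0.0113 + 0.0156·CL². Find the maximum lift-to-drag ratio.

(L/D)max = 37.7

For CD = CD0 + K·CL², (L/D)max occurs at CL* = √(CD0/K) and equals 1/(2√(K·CD0)).
(L/D)max = 1/(2√(0.0156 × 0.0113)) = 1/(2 × 0.01328) = 37.7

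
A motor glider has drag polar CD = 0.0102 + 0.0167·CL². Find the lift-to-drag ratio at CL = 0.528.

L/D = 35.5

CD = 0.0102 + 0.0167 × 0.528² = 0.01486
L/D = CL/CD = 0.528 / 0.01486 = 35.5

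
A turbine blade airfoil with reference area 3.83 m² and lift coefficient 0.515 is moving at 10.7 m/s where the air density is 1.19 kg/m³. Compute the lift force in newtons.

L = 134 N

Dynamic pressure q = ½ρv² = ½ × 1.19 × 10.7² = 68.12 Pa.
L = q·S·CL = 68.12 × 3.83 × 0.515 = 134 N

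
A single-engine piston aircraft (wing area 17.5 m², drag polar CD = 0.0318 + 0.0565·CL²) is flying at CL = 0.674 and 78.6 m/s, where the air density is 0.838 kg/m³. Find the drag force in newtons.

CD = 0.0318 + 0.0565 × 0.674² = 0.05747
D = ½ρv²S·CD = ½ × 0.838 × 78.6² × 17.5 × 0.05747 = 2600 N

D = 2600 N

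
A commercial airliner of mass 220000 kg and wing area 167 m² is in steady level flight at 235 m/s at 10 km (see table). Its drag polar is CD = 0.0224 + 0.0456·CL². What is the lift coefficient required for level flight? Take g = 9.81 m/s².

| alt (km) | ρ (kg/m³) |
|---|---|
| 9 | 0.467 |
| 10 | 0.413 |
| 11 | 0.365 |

At 10 km, from the table: ρ = 0.413 kg/m³.
Weight W = mg = 220000 × 9.81 = 2.1582×10^6 N; in level flight L = W.
Dynamic pressure q = 0.5 × 0.413 × 235² = 11400 Pa.
CL = W/(q·S) = 2.1582×10^6 / (11400 × 167) = 1.133.

CL = 1.13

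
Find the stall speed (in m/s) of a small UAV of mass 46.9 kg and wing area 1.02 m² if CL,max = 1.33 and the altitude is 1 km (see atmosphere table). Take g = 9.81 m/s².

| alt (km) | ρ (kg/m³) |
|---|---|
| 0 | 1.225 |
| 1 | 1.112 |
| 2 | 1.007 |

At 1 km, from the table: ρ = 1.112 kg/m³.
Weight W = mg = 46.9 × 9.81 = 460.1 N.
V_stall = √(2W/(ρ·S·CL,max)) = √(2 × 460.1 / (1.112 × 1.02 × 1.33))
V_stall = √610 = 24.7 m/s

V_stall = 24.7 m/s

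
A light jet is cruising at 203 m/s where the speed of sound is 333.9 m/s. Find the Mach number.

M = 0.608

M = v/a = 203 / 333.9 = 0.608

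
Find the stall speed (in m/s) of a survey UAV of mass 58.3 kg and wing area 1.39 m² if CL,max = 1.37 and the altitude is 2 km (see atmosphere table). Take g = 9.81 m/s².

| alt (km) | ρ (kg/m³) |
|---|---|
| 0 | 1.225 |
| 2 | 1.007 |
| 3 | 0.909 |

V_stall = 24.4 m/s

At 2 km, from the table: ρ = 1.007 kg/m³.
Weight W = mg = 58.3 × 9.81 = 571.9 N.
V_stall = √(2W/(ρ·S·CL,max)) = √(2 × 571.9 / (1.007 × 1.39 × 1.37))
V_stall = √596.5 = 24.4 m/s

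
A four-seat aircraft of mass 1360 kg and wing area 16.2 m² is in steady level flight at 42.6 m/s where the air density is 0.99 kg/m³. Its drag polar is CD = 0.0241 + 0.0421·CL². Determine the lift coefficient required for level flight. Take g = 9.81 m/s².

CL = 0.917

In steady level flight, lift balances weight: W = mg = 1360 × 9.81 = 13342 N.
q = ½ρv² = ½ × 0.99 × 42.6² = 898.3 Pa.
CL = 2W/(ρv²S) = 2×13342/(0.99×42.6²×16.2) = 0.9168.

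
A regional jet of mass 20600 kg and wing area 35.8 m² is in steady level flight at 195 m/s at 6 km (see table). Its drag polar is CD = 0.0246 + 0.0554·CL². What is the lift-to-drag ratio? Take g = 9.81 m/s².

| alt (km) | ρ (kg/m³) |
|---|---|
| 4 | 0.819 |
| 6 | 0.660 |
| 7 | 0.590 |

L/D = 12.6

At 6 km, from the table: ρ = 0.660 kg/m³.
Level flight ⇒ L = W = m·g = 20600 × 9.81 = 2.0209×10^5 N.
Dynamic pressure q = 0.5 × 0.66 × 195² = 12550 Pa.
CL = 2W/(ρv²S) = 2×2.0209×10^5/(0.66×195²×35.8) = 0.4499.
CD = 0.0246 + 0.0554 × 0.4499² = 0.03581.
L/D = CL/CD = 0.4499 / 0.03581 = 12.6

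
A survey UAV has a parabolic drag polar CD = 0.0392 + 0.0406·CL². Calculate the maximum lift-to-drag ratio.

For CD = CD0 + K·CL², (L/D)max occurs at CL* = √(CD0/K) and equals 1/(2√(K·CD0)).
(L/D)max = 1/(2√(0.0406 × 0.0392)) = 1/(2 × 0.03989) = 12.5

(L/D)max = 12.5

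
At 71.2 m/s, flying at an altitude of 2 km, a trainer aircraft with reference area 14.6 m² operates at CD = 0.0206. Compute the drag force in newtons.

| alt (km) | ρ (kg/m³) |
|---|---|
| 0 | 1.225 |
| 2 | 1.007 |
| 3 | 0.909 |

D = 768 N

At 2 km, from the table: ρ = 1.007 kg/m³.
Dynamic pressure q = ½ρv² = ½ × 1.007 × 71.2² = 2552 Pa.
D = q·S·CD = 2552 × 14.6 × 0.0206 = 768 N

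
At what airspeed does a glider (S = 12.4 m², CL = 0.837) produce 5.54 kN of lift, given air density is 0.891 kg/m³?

L = ½ρv²S·CL ⇒ v = √(2L/(ρ·S·CL))
v = √(2 × 5540 / (0.891 × 12.4 × 0.837)) = √1198 = 34.6 m/s

v = 34.6 m/s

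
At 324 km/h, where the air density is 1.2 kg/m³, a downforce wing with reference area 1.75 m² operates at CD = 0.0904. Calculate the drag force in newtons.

D = 769 N

Convert speed: v = 324 km/h ÷ 3.6 = 90 m/s.
D = ½ρv²S·CD = ½ × 1.2 × 90² × 1.75 × 0.0904 = 769 N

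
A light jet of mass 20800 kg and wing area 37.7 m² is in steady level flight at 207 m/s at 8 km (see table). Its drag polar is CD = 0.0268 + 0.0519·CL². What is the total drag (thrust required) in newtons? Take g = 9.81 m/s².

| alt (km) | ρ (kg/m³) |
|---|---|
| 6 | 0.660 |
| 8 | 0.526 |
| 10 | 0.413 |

At 8 km, from the table: ρ = 0.526 kg/m³.
In steady level flight, lift balances weight: W = mg = 20800 × 9.81 = 2.0405×10^5 N.
q = ½ρv² = ½ × 0.526 × 207² = 11270 Pa.
CL = W/(q·S) = 2.0405×10^5 / (11270 × 37.7) = 0.4803.
CD = 0.0268 + 0.0519 × 0.4803² = 0.03877.
D = q·S·CD = 11270 × 37.7 × 0.03877 = 16470 N

D = 16500 N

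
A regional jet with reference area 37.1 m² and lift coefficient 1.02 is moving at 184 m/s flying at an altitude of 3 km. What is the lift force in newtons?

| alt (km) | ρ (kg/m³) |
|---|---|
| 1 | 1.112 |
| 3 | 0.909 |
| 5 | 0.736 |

L = 5.82×10^5 N

At 3 km, from the table: ρ = 0.909 kg/m³.
Dynamic pressure q = ½ρv² = ½ × 0.909 × 184² = 15390 Pa.
L = q·S·CL = 15390 × 37.1 × 1.02 = 5.82×10^5 N ≈ 582 kN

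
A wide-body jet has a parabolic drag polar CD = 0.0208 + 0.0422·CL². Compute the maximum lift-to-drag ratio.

For CD = CD0 + K·CL², (L/D)max occurs at CL* = √(CD0/K) and equals 1/(2√(K·CD0)).
(L/D)max = 1/(2√(0.0422 × 0.0208)) = 1/(2 × 0.02963) = 16.9

(L/D)max = 16.9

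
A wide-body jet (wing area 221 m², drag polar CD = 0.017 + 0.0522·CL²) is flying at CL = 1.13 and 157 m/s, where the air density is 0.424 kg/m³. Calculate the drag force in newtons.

D = 96600 N

CD = 0.017 + 0.0522 × 1.13² = 0.08365
D = ½ρv²S·CD = ½ × 0.424 × 157² × 221 × 0.08365 = 96600 N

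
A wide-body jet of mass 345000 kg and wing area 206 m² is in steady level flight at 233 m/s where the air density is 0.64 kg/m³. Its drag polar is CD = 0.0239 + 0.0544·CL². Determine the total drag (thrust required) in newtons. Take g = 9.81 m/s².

D = 2.6×10^5 N

Weight W = mg = 345000 × 9.81 = 3.3844×10^6 N; in level flight L = W.
q = ½ρv² = ½ × 0.64 × 233² = 17370 Pa.
CL = 2W/(ρv²S) = 2×3.3844×10^6/(0.64×233²×206) = 0.9457.
CD = 0.0239 + 0.0544 × 0.9457² = 0.07255.
D = q·S·CD = 17370 × 206 × 0.07255 = 2.597×10^5 N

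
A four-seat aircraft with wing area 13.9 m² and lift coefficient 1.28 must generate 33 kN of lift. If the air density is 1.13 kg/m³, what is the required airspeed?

L = ½ρv²S·CL ⇒ v = √(2L/(ρ·S·CL))
v = √(2 × 33000 / (1.13 × 13.9 × 1.28)) = √3283 = 57.3 m/s

v = 57.3 m/s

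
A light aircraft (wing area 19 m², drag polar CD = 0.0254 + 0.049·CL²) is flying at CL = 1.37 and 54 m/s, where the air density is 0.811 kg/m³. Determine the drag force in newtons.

CD = 0.0254 + 0.049 × 1.37² = 0.1174
D = ½ρv²S·CD = ½ × 0.811 × 54² × 19 × 0.1174 = 2640 N

D = 2640 N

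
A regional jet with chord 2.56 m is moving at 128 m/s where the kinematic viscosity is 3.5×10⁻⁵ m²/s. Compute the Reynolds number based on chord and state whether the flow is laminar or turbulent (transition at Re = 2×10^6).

Re = 9.36×10^6 (turbulent)

Re = v·c/ν = 128 × 2.56 / (3.5×10⁻⁵) = 9.36×10^6
Since 9.36×10^6 > 2×10^6, the flow is turbulent.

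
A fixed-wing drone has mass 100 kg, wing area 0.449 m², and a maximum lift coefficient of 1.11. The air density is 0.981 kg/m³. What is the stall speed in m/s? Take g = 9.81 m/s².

Weight W = mg = 100 × 9.81 = 981 N.
From L = ½ρV²S·CL,max = W: V_stall = √(2W/(ρSCL,max)) = √(2·981/(0.981·0.449·1.11))
V_stall = √4013 = 63.3 m/s

V_stall = 63.3 m/s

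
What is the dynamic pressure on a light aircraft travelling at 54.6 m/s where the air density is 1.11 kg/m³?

q = 1650 Pa

q = ½ρv² = ½ × 1.11 × 54.6² = 1650 Pa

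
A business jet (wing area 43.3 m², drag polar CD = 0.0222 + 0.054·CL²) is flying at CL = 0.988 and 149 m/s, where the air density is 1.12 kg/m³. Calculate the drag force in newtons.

D = 40300 N

CD = 0.0222 + 0.054 × 0.988² = 0.07491
D = ½ρv²S·CD = ½ × 1.12 × 149² × 43.3 × 0.07491 = 40300 N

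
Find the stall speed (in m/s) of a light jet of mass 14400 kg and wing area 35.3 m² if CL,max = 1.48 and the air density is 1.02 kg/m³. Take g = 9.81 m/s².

V_stall = 72.8 m/s

Weight W = mg = 14400 × 9.81 = 1.413×10^5 N.
From L = ½ρV²S·CL,max = W: V_stall = √(2W/(ρSCL,max)) = √(2·1.413×10^5/(1.02·35.3·1.48))
V_stall = √5302 = 72.8 m/s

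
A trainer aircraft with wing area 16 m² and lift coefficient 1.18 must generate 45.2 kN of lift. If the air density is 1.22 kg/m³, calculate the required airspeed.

L = ½ρv²S·CL ⇒ v = √(2L/(ρ·S·CL))
v = √(2 × 45200 / (1.22 × 16 × 1.18)) = √3925 = 62.6 m/s

v = 62.6 m/s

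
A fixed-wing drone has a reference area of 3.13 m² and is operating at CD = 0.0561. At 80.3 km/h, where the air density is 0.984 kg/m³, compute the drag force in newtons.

Convert speed: v = 80.3 km/h ÷ 3.6 = 22.31 m/s.
Dynamic pressure q = ½ρv² = ½ × 0.984 × 22.31² = 244.8 Pa.
D = q·S·CD = 244.8 × 3.13 × 0.0561 = 43 N

D = 43 N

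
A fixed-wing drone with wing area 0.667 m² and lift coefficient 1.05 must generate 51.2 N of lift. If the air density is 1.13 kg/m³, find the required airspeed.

v = 11.4 m/s

L = ½ρv²S·CL ⇒ v = √(2L/(ρ·S·CL))
v = √(2 × 51.2 / (1.13 × 0.667 × 1.05)) = √129.4 = 11.4 m/s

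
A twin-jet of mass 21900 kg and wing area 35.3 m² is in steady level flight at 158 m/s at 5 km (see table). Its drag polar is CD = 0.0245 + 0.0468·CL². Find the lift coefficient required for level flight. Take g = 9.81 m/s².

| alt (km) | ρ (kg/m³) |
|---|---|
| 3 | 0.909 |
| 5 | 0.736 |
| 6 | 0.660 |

CL = 0.662

At 5 km, from the table: ρ = 0.736 kg/m³.
Level flight ⇒ L = W = m·g = 21900 × 9.81 = 2.1484×10^5 N.
Dynamic pressure q = 0.5 × 0.736 × 158² = 9187 Pa.
Required CL = L/(qS) = 2.1484×10^5/(9187·35.3) = 0.6625.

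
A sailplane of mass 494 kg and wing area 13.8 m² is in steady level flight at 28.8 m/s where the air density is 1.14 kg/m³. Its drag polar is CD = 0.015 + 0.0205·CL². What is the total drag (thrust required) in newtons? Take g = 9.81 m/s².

D = 172 N

Level flight ⇒ L = W = m·g = 494 × 9.81 = 4846.1 N.
Dynamic pressure q = 0.5 × 1.14 × 28.8² = 472.8 Pa.
CL = W/(q·S) = 4846.1 / (472.8 × 13.8) = 0.7428.
CD = 0.015 + 0.0205 × 0.7428² = 0.02631.
D = q·S·CD = 472.8 × 13.8 × 0.02631 = 171.7 N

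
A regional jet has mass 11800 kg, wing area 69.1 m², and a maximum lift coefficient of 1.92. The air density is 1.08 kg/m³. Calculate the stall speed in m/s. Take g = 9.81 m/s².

Weight W = mg = 11800 × 9.81 = 1.158×10^5 N.
From L = ½ρV²S·CL,max = W: V_stall = √(2W/(ρSCL,max)) = √(2·1.158×10^5/(1.08·69.1·1.92))
V_stall = √1616 = 40.2 m/s

V_stall = 40.2 m/s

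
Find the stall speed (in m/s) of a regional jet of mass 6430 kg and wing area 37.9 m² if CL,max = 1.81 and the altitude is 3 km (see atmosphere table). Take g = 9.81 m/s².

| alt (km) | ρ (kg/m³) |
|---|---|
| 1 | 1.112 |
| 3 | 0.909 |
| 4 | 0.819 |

At 3 km, from the table: ρ = 0.909 kg/m³.
At stall, lift equals weight: L = W = m·g = 6430 × 9.81 = 63080 N.
V_stall = √(2W/(ρ·S·CL,max)) = √(2 × 63080 / (0.909 × 37.9 × 1.81))
V_stall = √2023 = 45 m/s

V_stall = 45 m/s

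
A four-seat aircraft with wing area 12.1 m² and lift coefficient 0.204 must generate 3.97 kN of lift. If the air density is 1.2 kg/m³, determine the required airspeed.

v = 51.8 m/s

L = ½ρv²S·CL ⇒ v = √(2L/(ρ·S·CL))
v = √(2 × 3970 / (1.2 × 12.1 × 0.204)) = √2681 = 51.8 m/s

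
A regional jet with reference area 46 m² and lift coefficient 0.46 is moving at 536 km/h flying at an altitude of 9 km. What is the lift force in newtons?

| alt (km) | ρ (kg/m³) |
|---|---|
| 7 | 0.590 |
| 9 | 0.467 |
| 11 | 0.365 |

At 9 km, from the table: ρ = 0.467 kg/m³.
Convert speed: v = 536 km/h ÷ 3.6 = 148.9 m/s.
Dynamic pressure q = ½ρv² = ½ × 0.467 × 148.9² = 5176 Pa.
L = q·S·CL = 5176 × 46 × 0.46 = 1.1×10^5 N ≈ 110 kN

L = 1.1×10^5 N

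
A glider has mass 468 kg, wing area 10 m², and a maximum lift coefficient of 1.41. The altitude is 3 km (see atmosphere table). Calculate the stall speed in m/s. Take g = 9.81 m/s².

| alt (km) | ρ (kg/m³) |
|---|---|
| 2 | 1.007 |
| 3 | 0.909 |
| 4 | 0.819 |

V_stall = 26.8 m/s

At 3 km, from the table: ρ = 0.909 kg/m³.
Weight W = mg = 468 × 9.81 = 4591 N.
From L = ½ρV²S·CL,max = W: V_stall = √(2W/(ρSCL,max)) = √(2·4591/(0.909·10·1.41))
V_stall = √716.4 = 26.8 m/s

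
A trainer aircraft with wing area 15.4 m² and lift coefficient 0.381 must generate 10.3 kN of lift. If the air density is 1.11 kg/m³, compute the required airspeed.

v = 56.2 m/s

L = ½ρv²S·CL ⇒ v = √(2L/(ρ·S·CL))
v = √(2 × 10300 / (1.11 × 15.4 × 0.381)) = √3163 = 56.2 m/s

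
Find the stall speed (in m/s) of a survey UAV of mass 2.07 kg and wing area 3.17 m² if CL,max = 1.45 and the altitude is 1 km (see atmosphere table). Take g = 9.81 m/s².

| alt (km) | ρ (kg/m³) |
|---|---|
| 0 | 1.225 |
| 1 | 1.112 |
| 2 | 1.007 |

At 1 km, from the table: ρ = 1.112 kg/m³.
Stall occurs when L = W at CL,max. W = mg = 2.07 × 9.81 = 20.31 N.
V_stall = √(2W/(ρ·S·CL,max)) = √(2 × 20.31 / (1.112 × 3.17 × 1.45))
V_stall = √7.946 = 2.82 m/s

V_stall = 2.82 m/s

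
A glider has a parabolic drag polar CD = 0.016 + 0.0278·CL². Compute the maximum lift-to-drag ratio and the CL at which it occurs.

For CD = CD0 + K·CL², (L/D)max occurs at CL* = √(CD0/K) and equals 1/(2√(K·CD0)).
(L/D)max = 1/(2√(0.0278 × 0.016)) = 1/(2 × 0.02109) = 23.7
CL* = √(0.016/0.0278) = 0.759

(L/D)max = 23.7, at CL = 0.759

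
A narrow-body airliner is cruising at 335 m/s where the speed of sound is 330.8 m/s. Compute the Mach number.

M = 1.01

M = v/a = 335 / 330.8 = 1.01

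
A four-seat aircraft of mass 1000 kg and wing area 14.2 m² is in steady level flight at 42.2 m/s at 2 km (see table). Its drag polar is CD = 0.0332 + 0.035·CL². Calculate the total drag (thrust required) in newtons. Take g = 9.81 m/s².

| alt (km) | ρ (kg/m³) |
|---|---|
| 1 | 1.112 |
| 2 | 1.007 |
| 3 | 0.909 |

D = 687 N

At 2 km, from the table: ρ = 1.007 kg/m³.
Weight W = mg = 1000 × 9.81 = 9810 N; in level flight L = W.
q = ½ρv² = ½ × 1.007 × 42.2² = 896.7 Pa.
CL = W/(q·S) = 9810 / (896.7 × 14.2) = 0.7705.
CD = 0.0332 + 0.035 × 0.7705² = 0.05398.
D = q·S·CD = 896.7 × 14.2 × 0.05398 = 687.3 N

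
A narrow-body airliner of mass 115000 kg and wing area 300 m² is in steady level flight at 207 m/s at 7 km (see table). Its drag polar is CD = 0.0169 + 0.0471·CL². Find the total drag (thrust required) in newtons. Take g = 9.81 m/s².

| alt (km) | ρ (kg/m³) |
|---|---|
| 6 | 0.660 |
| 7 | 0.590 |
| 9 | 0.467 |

At 7 km, from the table: ρ = 0.590 kg/m³.
Level flight ⇒ L = W = m·g = 115000 × 9.81 = 1.1282×10^6 N.
Dynamic pressure q = 0.5 × 0.59 × 207² = 12640 Pa.
CL = W/(q·S) = 1.1282×10^6 / (12640 × 300) = 0.2975.
CD = 0.0169 + 0.0471 × 0.2975² = 0.02107.
D = q·S·CD = 12640 × 300 × 0.02107 = 79890 N

D = 79900 N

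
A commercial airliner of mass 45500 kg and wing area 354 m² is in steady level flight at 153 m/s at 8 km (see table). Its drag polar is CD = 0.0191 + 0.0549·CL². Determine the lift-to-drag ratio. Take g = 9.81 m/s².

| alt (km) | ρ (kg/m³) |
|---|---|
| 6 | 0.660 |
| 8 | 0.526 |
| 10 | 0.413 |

At 8 km, from the table: ρ = 0.526 kg/m³.
Level flight ⇒ L = W = m·g = 45500 × 9.81 = 4.4636×10^5 N.
Dynamic pressure q = 0.5 × 0.526 × 153² = 6157 Pa.
Required CL = L/(qS) = 4.4636×10^5/(6157·354) = 0.2048.
CD = 0.0191 + 0.0549 × 0.2048² = 0.0214.
L/D = CL/CD = 0.2048 / 0.0214 = 9.57

L/D = 9.57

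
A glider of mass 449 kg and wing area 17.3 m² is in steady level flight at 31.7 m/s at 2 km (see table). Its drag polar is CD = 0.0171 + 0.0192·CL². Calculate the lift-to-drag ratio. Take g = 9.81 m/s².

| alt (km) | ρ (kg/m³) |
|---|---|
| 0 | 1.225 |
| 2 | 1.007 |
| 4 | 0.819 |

L/D = 22.9

At 2 km, from the table: ρ = 1.007 kg/m³.
Weight W = mg = 449 × 9.81 = 4404.7 N; in level flight L = W.
Dynamic pressure q = 0.5 × 1.007 × 31.7² = 506 Pa.
CL = 2W/(ρv²S) = 2×4404.7/(1.007×31.7²×17.3) = 0.5032.
CD = 0.0171 + 0.0192 × 0.5032² = 0.02196.
L/D = CL/CD = 0.5032 / 0.02196 = 22.9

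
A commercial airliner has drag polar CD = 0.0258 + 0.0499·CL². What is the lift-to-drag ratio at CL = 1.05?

L/D = 13

CD = 0.0258 + 0.0499 × 1.05² = 0.08081
L/D = CL/CD = 1.05 / 0.08081 = 13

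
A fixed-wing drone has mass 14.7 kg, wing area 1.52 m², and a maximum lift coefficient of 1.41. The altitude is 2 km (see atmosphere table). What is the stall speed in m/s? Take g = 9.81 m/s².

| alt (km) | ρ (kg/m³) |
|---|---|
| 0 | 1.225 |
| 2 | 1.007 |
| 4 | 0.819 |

At 2 km, from the table: ρ = 1.007 kg/m³.
Weight W = mg = 14.7 × 9.81 = 144.2 N.
V_stall = √(2W/(ρ·S·CL,max)) = √(2 × 144.2 / (1.007 × 1.52 × 1.41))
V_stall = √133.6 = 11.6 m/s

V_stall = 11.6 m/s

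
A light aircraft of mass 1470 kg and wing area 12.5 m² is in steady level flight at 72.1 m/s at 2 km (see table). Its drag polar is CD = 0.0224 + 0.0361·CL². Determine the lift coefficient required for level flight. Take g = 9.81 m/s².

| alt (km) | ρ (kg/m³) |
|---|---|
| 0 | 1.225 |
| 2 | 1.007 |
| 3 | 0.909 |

At 2 km, from the table: ρ = 1.007 kg/m³.
Level flight ⇒ L = W = m·g = 1470 × 9.81 = 14421 N.
Dynamic pressure q = 0.5 × 1.007 × 72.1² = 2617 Pa.
CL = 2W/(ρv²S) = 2×14421/(1.007×72.1²×12.5) = 0.4408.

CL = 0.441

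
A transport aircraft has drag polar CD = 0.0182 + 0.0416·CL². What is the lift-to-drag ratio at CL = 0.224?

CD = 0.0182 + 0.0416 × 0.224² = 0.02029
L/D = CL/CD = 0.224 / 0.02029 = 11

L/D = 11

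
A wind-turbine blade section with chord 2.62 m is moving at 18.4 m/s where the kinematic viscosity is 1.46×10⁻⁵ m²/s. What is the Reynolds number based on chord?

Re = 3.3×10^6

Re = v·c/ν = 18.4 × 2.62 / (1.46×10⁻⁵) = 3.3×10^6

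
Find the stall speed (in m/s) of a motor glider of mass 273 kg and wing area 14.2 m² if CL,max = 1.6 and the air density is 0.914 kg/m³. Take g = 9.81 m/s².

V_stall = 16.1 m/s

Stall occurs when L = W at CL,max. W = mg = 273 × 9.81 = 2678 N.
V_stall = √(2W/(ρ·S·CL,max)) = √(2 × 2678 / (0.914 × 14.2 × 1.6))
V_stall = √257.9 = 16.1 m/s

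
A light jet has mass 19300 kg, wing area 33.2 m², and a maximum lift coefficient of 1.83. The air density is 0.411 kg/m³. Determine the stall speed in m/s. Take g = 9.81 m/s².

V_stall = 123 m/s

Weight W = mg = 19300 × 9.81 = 1.893×10^5 N.
From L = ½ρV²S·CL,max = W: V_stall = √(2W/(ρSCL,max)) = √(2·1.893×10^5/(0.411·33.2·1.83))
V_stall = √15160 = 123 m/s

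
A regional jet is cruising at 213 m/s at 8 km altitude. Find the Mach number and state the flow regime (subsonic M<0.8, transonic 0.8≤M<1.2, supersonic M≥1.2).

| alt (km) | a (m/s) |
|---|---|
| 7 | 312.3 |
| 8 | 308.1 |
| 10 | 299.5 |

M = 0.691 (subsonic)

At 8 km, from the table: a = 308.1 m/s.
M = v/a = 213 / 308.1 = 0.691
M = 0.691 → subsonic.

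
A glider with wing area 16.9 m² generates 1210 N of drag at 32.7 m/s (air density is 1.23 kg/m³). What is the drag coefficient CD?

CD = 0.109

From D = ½ρv²S·CD, rearranging gives CD = 2D/(ρv²S).
CD = 2 × 1210 / (1.23 × 32.7² × 16.9) = 0.109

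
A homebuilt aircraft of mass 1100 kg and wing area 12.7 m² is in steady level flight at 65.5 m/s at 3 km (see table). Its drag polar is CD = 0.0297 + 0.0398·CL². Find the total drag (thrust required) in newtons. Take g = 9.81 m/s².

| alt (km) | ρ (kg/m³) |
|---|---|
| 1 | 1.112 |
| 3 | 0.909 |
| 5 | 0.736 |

At 3 km, from the table: ρ = 0.909 kg/m³.
Level flight ⇒ L = W = m·g = 1100 × 9.81 = 10791 N.
Dynamic pressure q = 0.5 × 0.909 × 65.5² = 1950 Pa.
CL = 2W/(ρv²S) = 2×10791/(0.909×65.5²×12.7) = 0.4358.
CD = 0.0297 + 0.0398 × 0.4358² = 0.03726.
D = q·S·CD = 1950 × 12.7 × 0.03726 = 922.6 N

D = 923 N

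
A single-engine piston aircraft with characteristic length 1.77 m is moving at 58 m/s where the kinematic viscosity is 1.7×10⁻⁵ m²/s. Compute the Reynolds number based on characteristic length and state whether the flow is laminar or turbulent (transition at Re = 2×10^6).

Re = v·c/ν = 58 × 1.77 / (1.7×10⁻⁵) = 6.04×10^6
Since 6.04×10^6 > 2×10^6, the flow is turbulent.

Re = 6.04×10^6 (turbulent)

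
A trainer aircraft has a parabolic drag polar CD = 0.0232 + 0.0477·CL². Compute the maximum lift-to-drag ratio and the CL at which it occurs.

(L/D)max = 15, at CL = 0.697

For CD = CD0 + K·CL², (L/D)max occurs at CL* = √(CD0/K) and equals 1/(2√(K·CD0)).
(L/D)max = 1/(2√(0.0477 × 0.0232)) = 1/(2 × 0.03327) = 15
CL* = √(0.0232/0.0477) = 0.697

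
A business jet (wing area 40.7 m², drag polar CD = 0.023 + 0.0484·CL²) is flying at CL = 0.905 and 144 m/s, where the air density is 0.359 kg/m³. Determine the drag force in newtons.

D = 9490 N

CD = 0.023 + 0.0484 × 0.905² = 0.06264
D = ½ρv²S·CD = ½ × 0.359 × 144² × 40.7 × 0.06264 = 9490 N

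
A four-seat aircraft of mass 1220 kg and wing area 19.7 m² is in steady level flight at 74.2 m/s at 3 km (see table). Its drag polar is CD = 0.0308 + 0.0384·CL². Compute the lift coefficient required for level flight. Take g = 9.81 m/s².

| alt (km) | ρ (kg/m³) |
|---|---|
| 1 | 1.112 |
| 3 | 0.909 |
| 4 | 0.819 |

CL = 0.243

At 3 km, from the table: ρ = 0.909 kg/m³.
Level flight ⇒ L = W = m·g = 1220 × 9.81 = 11968 N.
q = ½ρv² = ½ × 0.909 × 74.2² = 2502 Pa.
CL = W/(q·S) = 11968 / (2502 × 19.7) = 0.2428.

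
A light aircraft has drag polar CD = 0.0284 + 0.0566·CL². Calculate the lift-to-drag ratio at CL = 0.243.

L/D = 7.66

CD = 0.0284 + 0.0566 × 0.243² = 0.03174
L/D = CL/CD = 0.243 / 0.03174 = 7.66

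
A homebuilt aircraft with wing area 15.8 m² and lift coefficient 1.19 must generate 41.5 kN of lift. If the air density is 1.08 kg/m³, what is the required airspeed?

L = ½ρv²S·CL ⇒ v = √(2L/(ρ·S·CL))
v = √(2 × 41500 / (1.08 × 15.8 × 1.19)) = √4087 = 63.9 m/s

v = 63.9 m/s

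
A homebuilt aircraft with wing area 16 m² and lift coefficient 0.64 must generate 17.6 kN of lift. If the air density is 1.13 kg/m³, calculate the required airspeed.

L = ½ρv²S·CL ⇒ v = √(2L/(ρ·S·CL))
v = √(2 × 17600 / (1.13 × 16 × 0.64)) = √3042 = 55.2 m/s

v = 55.2 m/s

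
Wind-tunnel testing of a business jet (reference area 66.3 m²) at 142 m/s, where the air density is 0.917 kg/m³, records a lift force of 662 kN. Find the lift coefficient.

CL = 1.08

From L = ½ρv²S·CL, rearranging gives CL = 2L/(ρv²S).
CL = 2 × 6.62×10^5 / (0.917 × 142² × 66.3) = 1.08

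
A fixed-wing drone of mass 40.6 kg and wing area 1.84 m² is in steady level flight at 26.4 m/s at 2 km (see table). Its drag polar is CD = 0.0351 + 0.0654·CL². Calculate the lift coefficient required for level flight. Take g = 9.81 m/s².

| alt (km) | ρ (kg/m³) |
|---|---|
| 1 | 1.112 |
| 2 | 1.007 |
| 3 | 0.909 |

CL = 0.617

At 2 km, from the table: ρ = 1.007 kg/m³.
Weight W = mg = 40.6 × 9.81 = 398.29 N; in level flight L = W.
q = ½ρv² = ½ × 1.007 × 26.4² = 350.9 Pa.
CL = W/(q·S) = 398.29 / (350.9 × 1.84) = 0.6168.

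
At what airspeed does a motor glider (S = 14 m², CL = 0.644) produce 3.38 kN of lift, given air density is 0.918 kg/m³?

v = 28.6 m/s

L = ½ρv²S·CL ⇒ v = √(2L/(ρ·S·CL))
v = √(2 × 3380 / (0.918 × 14 × 0.644)) = √816.8 = 28.6 m/s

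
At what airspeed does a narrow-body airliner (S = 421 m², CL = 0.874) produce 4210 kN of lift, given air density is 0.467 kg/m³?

v = 221 m/s

L = ½ρv²S·CL ⇒ v = √(2L/(ρ·S·CL))
v = √(2 × 4.21×10^6 / (0.467 × 421 × 0.874)) = √49000 = 221 m/s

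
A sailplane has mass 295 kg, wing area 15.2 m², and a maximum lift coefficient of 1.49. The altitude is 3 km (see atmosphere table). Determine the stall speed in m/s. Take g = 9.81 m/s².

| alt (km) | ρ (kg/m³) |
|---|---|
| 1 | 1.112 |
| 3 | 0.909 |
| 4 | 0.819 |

V_stall = 16.8 m/s

At 3 km, from the table: ρ = 0.909 kg/m³.
At stall, lift equals weight: L = W = m·g = 295 × 9.81 = 2894 N.
V_stall = √(2W/(ρ·S·CL,max)) = √(2 × 2894 / (0.909 × 15.2 × 1.49))
V_stall = √281.1 = 16.8 m/s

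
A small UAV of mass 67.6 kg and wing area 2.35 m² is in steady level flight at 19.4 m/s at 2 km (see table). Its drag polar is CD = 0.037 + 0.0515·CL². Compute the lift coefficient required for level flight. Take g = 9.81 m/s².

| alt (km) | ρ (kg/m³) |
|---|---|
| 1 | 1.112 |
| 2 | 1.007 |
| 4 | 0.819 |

At 2 km, from the table: ρ = 1.007 kg/m³.
Weight W = mg = 67.6 × 9.81 = 663.16 N; in level flight L = W.
Dynamic pressure q = 0.5 × 1.007 × 19.4² = 189.5 Pa.
CL = W/(q·S) = 663.16 / (189.5 × 2.35) = 1.489.

CL = 1.49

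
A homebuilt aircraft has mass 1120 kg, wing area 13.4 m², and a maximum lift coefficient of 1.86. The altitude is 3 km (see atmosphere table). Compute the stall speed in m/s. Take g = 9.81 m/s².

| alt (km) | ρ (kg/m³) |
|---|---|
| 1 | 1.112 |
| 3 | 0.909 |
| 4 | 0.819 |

At 3 km, from the table: ρ = 0.909 kg/m³.
Weight W = mg = 1120 × 9.81 = 10990 N.
V_stall = √(2W/(ρ·S·CL,max)) = √(2 × 10990 / (0.909 × 13.4 × 1.86))
V_stall = √969.9 = 31.1 m/s

V_stall = 31.1 m/s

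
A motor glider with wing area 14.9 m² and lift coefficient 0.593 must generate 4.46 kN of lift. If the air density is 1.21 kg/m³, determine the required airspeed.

v = 28.9 m/s

L = ½ρv²S·CL ⇒ v = √(2L/(ρ·S·CL))
v = √(2 × 4460 / (1.21 × 14.9 × 0.593)) = √834.3 = 28.9 m/s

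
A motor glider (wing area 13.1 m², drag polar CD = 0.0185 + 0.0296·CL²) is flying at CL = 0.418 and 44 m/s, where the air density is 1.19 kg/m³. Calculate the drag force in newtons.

CD = 0.0185 + 0.0296 × 0.418² = 0.02367
D = ½ρv²S·CD = ½ × 1.19 × 44² × 13.1 × 0.02367 = 357 N

D = 357 N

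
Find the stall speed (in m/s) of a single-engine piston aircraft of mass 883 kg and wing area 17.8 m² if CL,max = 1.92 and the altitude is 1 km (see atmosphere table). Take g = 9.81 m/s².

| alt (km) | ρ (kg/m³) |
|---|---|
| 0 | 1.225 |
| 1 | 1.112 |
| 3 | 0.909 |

V_stall = 21.4 m/s

At 1 km, from the table: ρ = 1.112 kg/m³.
Stall occurs when L = W at CL,max. W = mg = 883 × 9.81 = 8662 N.
From L = ½ρV²S·CL,max = W: V_stall = √(2W/(ρSCL,max)) = √(2·8662/(1.112·17.8·1.92))
V_stall = √455.9 = 21.4 m/s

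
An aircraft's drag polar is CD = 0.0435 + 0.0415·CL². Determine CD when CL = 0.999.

CD = 0.0849

CD = 0.0435 + 0.0415 × 0.999² = 0.0435 + 0.04142 = 0.0849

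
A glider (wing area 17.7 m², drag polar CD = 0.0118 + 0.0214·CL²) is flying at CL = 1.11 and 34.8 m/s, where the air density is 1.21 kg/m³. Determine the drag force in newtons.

D = 495 N

CD = 0.0118 + 0.0214 × 1.11² = 0.03817
D = ½ρv²S·CD = ½ × 1.21 × 34.8² × 17.7 × 0.03817 = 495 N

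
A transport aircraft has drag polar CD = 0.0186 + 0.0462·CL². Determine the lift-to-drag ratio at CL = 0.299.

L/D = 13.2

CD = 0.0186 + 0.0462 × 0.299² = 0.02273
L/D = CL/CD = 0.299 / 0.02273 = 13.2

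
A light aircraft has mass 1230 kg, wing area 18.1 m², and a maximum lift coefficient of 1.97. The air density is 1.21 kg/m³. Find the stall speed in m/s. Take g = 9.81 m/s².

V_stall = 23.7 m/s

Weight W = mg = 1230 × 9.81 = 12070 N.
From L = ½ρV²S·CL,max = W: V_stall = √(2W/(ρSCL,max)) = √(2·12070/(1.21·18.1·1.97))
V_stall = √559.3 = 23.7 m/s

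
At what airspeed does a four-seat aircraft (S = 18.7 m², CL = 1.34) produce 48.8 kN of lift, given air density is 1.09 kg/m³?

L = ½ρv²S·CL ⇒ v = √(2L/(ρ·S·CL))
v = √(2 × 48800 / (1.09 × 18.7 × 1.34)) = √3573 = 59.8 m/s

v = 59.8 m/s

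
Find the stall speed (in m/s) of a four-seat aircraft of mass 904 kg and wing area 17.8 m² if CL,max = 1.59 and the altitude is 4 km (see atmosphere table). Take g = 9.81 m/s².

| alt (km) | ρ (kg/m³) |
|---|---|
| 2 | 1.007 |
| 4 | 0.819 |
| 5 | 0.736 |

At 4 km, from the table: ρ = 0.819 kg/m³.
At stall, lift equals weight: L = W = m·g = 904 × 9.81 = 8868 N.
V_stall = √(2W/(ρ·S·CL,max)) = √(2 × 8868 / (0.819 × 17.8 × 1.59))
V_stall = √765.2 = 27.7 m/s

V_stall = 27.7 m/s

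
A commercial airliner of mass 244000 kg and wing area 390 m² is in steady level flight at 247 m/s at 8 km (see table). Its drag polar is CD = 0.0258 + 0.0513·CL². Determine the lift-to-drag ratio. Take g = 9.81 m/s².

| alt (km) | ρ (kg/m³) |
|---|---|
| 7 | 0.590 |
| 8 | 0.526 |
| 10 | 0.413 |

At 8 km, from the table: ρ = 0.526 kg/m³.
In steady level flight, lift balances weight: W = mg = 244000 × 9.81 = 2.3936×10^6 N.
Dynamic pressure q = 0.5 × 0.526 × 247² = 16050 Pa.
Required CL = L/(qS) = 2.3936×10^6/(16050·390) = 0.3825.
CD = 0.0258 + 0.0513 × 0.3825² = 0.03331.
L/D = CL/CD = 0.3825 / 0.03331 = 11.5

L/D = 11.5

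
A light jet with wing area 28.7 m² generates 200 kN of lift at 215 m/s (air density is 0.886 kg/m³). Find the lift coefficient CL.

CL = 0.34

From L = ½ρv²S·CL, rearranging gives CL = 2L/(ρv²S).
CL = 2 × 2×10^5 / (0.886 × 215² × 28.7) = 0.34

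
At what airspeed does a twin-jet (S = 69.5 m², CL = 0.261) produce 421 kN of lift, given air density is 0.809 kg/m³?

L = ½ρv²S·CL ⇒ v = √(2L/(ρ·S·CL))
v = √(2 × 4.21×10^5 / (0.809 × 69.5 × 0.261)) = √57380 = 240 m/s

v = 240 m/s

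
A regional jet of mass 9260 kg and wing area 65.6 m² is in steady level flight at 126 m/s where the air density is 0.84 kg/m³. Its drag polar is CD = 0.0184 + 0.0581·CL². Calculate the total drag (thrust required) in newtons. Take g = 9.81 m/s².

D = 9140 N

In steady level flight, lift balances weight: W = mg = 9260 × 9.81 = 90841 N.
Dynamic pressure q = 0.5 × 0.84 × 126² = 6668 Pa.
Required CL = L/(qS) = 90841/(6668·65.6) = 0.2077.
CD = 0.0184 + 0.0581 × 0.2077² = 0.02091.
D = q·S·CD = 6668 × 65.6 × 0.02091 = 9145 N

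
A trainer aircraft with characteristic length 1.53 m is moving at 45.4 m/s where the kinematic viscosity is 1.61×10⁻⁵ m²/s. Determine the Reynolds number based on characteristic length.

Re = 4.31×10^6

Re = v·c/ν = 45.4 × 1.53 / (1.61×10⁻⁵) = 4.31×10^6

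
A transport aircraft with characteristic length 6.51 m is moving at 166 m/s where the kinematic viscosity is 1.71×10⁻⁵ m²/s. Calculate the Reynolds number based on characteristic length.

Re = v·c/ν = 166 × 6.51 / (1.71×10⁻⁵) = 6.32×10^7

Re = 6.32×10^7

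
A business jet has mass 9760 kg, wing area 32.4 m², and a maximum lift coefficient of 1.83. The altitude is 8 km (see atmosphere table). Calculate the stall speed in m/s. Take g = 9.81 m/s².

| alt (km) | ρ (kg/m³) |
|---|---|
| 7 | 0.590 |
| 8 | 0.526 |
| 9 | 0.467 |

At 8 km, from the table: ρ = 0.526 kg/m³.
Weight W = mg = 9760 × 9.81 = 95750 N.
From L = ½ρV²S·CL,max = W: V_stall = √(2W/(ρSCL,max)) = √(2·95750/(0.526·32.4·1.83))
V_stall = √6140 = 78.4 m/s

V_stall = 78.4 m/s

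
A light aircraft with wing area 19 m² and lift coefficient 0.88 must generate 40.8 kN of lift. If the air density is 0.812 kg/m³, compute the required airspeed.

v = 77.5 m/s

L = ½ρv²S·CL ⇒ v = √(2L/(ρ·S·CL))
v = √(2 × 40800 / (0.812 × 19 × 0.88)) = √6010 = 77.5 m/s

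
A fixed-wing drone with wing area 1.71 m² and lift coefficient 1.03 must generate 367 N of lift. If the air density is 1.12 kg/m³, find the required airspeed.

v = 19.3 m/s

L = ½ρv²S·CL ⇒ v = √(2L/(ρ·S·CL))
v = √(2 × 367 / (1.12 × 1.71 × 1.03)) = √372.1 = 19.3 m/s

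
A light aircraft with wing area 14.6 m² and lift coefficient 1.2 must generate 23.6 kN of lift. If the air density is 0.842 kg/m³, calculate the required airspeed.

v = 56.6 m/s

L = ½ρv²S·CL ⇒ v = √(2L/(ρ·S·CL))
v = √(2 × 23600 / (0.842 × 14.6 × 1.2)) = √3200 = 56.6 m/s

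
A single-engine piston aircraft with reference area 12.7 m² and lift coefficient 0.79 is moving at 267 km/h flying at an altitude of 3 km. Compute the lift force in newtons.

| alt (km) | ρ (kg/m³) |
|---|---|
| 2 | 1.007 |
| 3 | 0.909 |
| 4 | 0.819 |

At 3 km, from the table: ρ = 0.909 kg/m³.
Convert speed: v = 267 km/h ÷ 3.6 = 74.17 m/s.
Dynamic pressure q = ½ρv² = ½ × 0.909 × 74.17² = 2500 Pa.
L = q·S·CL = 2500 × 12.7 × 0.79 = 25100 N ≈ 25.1 kN

L = 25100 N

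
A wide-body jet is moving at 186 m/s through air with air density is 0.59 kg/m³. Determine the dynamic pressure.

q = 10200 Pa

q = ½ρv² = ½ × 0.59 × 186² = 10200 Pa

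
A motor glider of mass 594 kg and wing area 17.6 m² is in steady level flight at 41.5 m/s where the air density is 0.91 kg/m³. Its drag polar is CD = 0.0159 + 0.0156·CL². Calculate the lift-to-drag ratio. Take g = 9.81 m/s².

Weight W = mg = 594 × 9.81 = 5827.1 N; in level flight L = W.
q = ½ρv² = ½ × 0.91 × 41.5² = 783.6 Pa.
Required CL = L/(qS) = 5827.1/(783.6·17.6) = 0.4225.
CD = 0.0159 + 0.0156 × 0.4225² = 0.01868.
L/D = CL/CD = 0.4225 / 0.01868 = 22.6

L/D = 22.6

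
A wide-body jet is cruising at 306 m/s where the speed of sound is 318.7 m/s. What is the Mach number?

M = 0.96

M = v/a = 306 / 318.7 = 0.96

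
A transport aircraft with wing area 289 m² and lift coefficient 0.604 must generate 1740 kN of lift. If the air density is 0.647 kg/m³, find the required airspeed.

v = 176 m/s

L = ½ρv²S·CL ⇒ v = √(2L/(ρ·S·CL))
v = √(2 × 1.74×10^6 / (0.647 × 289 × 0.604)) = √30810 = 176 m/s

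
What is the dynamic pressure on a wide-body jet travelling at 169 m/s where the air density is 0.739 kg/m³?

q = ½ρv² = ½ × 0.739 × 169² = 10600 Pa

q = 10600 Pa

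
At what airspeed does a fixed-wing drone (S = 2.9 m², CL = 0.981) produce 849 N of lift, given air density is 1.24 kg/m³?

L = ½ρv²S·CL ⇒ v = √(2L/(ρ·S·CL))
v = √(2 × 849 / (1.24 × 2.9 × 0.981)) = √481.3 = 21.9 m/s

v = 21.9 m/s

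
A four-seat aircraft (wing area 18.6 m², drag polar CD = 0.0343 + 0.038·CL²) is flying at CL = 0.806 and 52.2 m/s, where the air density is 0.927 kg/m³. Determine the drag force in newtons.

CD = 0.0343 + 0.038 × 0.806² = 0.05899
D = ½ρv²S·CD = ½ × 0.927 × 52.2² × 18.6 × 0.05899 = 1390 N

D = 1390 N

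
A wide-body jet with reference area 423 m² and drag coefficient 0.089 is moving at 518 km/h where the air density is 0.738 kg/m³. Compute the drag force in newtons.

Convert speed: v = 518 km/h ÷ 3.6 = 143.9 m/s.
D = ½ρv²S·CD = ½ × 0.738 × 143.9² × 423 × 0.089 = 2.88×10^5 N ≈ 288 kN

D = 2.88×10^5 N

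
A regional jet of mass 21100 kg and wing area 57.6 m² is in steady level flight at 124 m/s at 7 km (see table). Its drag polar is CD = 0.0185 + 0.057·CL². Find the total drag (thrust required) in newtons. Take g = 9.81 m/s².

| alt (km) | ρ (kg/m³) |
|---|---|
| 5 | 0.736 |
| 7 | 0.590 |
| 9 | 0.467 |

D = 14200 N

At 7 km, from the table: ρ = 0.590 kg/m³.
In steady level flight, lift balances weight: W = mg = 21100 × 9.81 = 2.0699×10^5 N.
Dynamic pressure q = 0.5 × 0.59 × 124² = 4536 Pa.
CL = W/(q·S) = 2.0699×10^5 / (4536 × 57.6) = 0.7923.
CD = 0.0185 + 0.057 × 0.7923² = 0.05428.
D = q·S·CD = 4536 × 57.6 × 0.05428 = 14180 N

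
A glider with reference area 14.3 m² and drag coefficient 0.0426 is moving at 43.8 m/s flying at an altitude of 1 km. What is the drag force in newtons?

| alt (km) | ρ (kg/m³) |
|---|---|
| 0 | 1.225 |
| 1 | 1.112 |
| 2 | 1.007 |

D = 650 N

At 1 km, from the table: ρ = 1.112 kg/m³.
D = ½ρv²S·CD = ½ × 1.112 × 43.8² × 14.3 × 0.0426 = 650 N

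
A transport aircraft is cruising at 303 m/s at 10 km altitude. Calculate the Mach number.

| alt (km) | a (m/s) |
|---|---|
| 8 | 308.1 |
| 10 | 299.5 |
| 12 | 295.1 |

At 10 km, from the table: a = 299.5 m/s.
M = v/a = 303 / 299.5 = 1.01

M = 1.01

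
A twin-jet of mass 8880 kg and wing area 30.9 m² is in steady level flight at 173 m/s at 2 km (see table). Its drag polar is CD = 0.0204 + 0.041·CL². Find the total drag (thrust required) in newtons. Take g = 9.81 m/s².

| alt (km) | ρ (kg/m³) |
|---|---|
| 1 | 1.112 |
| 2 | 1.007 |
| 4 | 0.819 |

D = 10200 N

At 2 km, from the table: ρ = 1.007 kg/m³.
Weight W = mg = 8880 × 9.81 = 87113 N; in level flight L = W.
q = ½ρv² = ½ × 1.007 × 173² = 15070 Pa.
CL = 2W/(ρv²S) = 2×87113/(1.007×173²×30.9) = 0.1871.
CD = 0.0204 + 0.041 × 0.1871² = 0.02183.
D = q·S·CD = 15070 × 30.9 × 0.02183 = 10170 N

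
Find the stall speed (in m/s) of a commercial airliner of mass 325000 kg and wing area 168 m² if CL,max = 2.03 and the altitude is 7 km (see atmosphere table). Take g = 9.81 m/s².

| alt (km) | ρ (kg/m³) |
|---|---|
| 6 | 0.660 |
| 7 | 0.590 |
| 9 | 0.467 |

V_stall = 178 m/s

At 7 km, from the table: ρ = 0.590 kg/m³.
Stall occurs when L = W at CL,max. W = mg = 325000 × 9.81 = 3.188×10^6 N.
V_stall = √(2W/(ρ·S·CL,max)) = √(2 × 3.188×10^6 / (0.59 × 168 × 2.03))
V_stall = √31690 = 178 m/s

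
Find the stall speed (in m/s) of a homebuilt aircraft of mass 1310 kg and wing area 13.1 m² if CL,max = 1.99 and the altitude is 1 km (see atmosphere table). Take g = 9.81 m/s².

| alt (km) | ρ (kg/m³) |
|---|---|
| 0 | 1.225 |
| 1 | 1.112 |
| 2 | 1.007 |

At 1 km, from the table: ρ = 1.112 kg/m³.
Weight W = mg = 1310 × 9.81 = 12850 N.
From L = ½ρV²S·CL,max = W: V_stall = √(2W/(ρSCL,max)) = √(2·12850/(1.112·13.1·1.99))
V_stall = √886.6 = 29.8 m/s

V_stall = 29.8 m/s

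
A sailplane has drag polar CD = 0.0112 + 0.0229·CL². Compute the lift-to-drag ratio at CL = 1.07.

CD = 0.0112 + 0.0229 × 1.07² = 0.03742
L/D = CL/CD = 1.07 / 0.03742 = 28.6

L/D = 28.6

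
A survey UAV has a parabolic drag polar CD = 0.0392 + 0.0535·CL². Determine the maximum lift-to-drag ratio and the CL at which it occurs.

For CD = CD0 + K·CL², (L/D)max occurs at CL* = √(CD0/K) and equals 1/(2√(K·CD0)).
(L/D)max = 1/(2√(0.0535 × 0.0392)) = 1/(2 × 0.0458) = 10.9
CL* = √(0.0392/0.0535) = 0.856

(L/D)max = 10.9, at CL = 0.856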